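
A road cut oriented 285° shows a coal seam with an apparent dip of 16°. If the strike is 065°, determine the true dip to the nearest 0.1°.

β = acute angle between strike 065° and section 285° = 40°.
tan δ = tan α / sin β = tan 16° / sin 40° = 0.2867 / 0.6428 = 0.4461
δ = arctan(0.4461) = 24.04°

24.0°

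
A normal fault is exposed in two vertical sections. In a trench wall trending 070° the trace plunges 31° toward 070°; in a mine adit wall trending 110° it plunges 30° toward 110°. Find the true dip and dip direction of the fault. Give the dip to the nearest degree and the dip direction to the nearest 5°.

true dip 32°, dip direction 085°

Each apparent-dip line lies in the plane. As unit vectors (x east, y north, z up), v₁ plunges 31°→070° and v₂ plunges 30°→110°.
Cross product v₁ × v₂ gives the pole to the plane: n ∝ (0.299, 0.016, 0.477).
True dip = arccos(n_z / |n|) = arccos(0.8469) = 32.1°.
The horizontal component of n points toward azimuth atan2(n_x, n_y) = 87°, the dip direction.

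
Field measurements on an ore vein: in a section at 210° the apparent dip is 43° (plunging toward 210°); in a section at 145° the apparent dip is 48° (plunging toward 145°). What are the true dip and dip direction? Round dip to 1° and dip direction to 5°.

Each apparent-dip line lies in the plane. As unit vectors (x east, y north, z up), v₁ plunges 43°→210° and v₂ plunges 48°→145°.
n = v₁ × v₂ = (0.097, -0.534, 0.444) (taken with n_z > 0).
True dip = arccos(n_z / |n|) = arccos(0.6331) = 50.7°.
The horizontal component of n points toward azimuth atan2(n_x, n_y) = 170°, the dip direction.

true dip 51°, dip direction 170°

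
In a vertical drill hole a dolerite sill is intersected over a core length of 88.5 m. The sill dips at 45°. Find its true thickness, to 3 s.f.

True thickness t = h · cos(dip) = 88.5 × cos 45°
t = 88.5 × 0.7071 = 62.579 m

62.6 m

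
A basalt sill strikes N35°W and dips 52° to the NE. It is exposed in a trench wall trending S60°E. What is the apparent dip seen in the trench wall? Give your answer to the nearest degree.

28°

The strike is N35°W and the section trends S60°E; the acute angle between them is β = 25°.
tan(apparent dip) = tan 52° · sin 25° = 0.5409
α = arctan(0.5409) = 28.41°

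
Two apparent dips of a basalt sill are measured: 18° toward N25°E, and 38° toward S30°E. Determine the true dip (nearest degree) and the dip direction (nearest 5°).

Each apparent-dip line lies in the plane. As unit vectors (x east, y north, z up), v₁ plunges 18°→N25°E and v₂ plunges 38°→S30°E.
Cross product v₁ × v₂ gives the pole to the plane: n ∝ (0.742, -0.126, 0.614).
tan δ = √(n_x²+n_y²)/n_z = 0.752/0.614, so δ = 50.8°.
Dip direction = azimuth of (n_x, n_y) = atan2(0.742, -0.126) = 100°.

true dip 51°, dip direction 100°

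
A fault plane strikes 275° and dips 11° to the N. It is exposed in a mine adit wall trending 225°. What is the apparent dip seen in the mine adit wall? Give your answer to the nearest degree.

The strike is 275° and the section trends 225°; the acute angle between them is β = 50°.
tan(apparent dip) = tan 11° · sin 50° = 0.1489
apparent dip = arctan 0.1489 = 8.47°

8°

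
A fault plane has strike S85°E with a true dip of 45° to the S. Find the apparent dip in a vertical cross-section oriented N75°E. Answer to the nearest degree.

19°

The section lies 20° from the strike.
tan α = tan 45° × sin 20° = 1.0000 × 0.3420 = 0.3420
α = arctan(0.3420) = 18.88°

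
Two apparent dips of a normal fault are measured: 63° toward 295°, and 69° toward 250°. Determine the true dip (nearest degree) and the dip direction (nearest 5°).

true dip 69°, dip direction 255°

Represent each trace as a vector plunging at its apparent dip toward its trend (east-north-up frame): v₁ = (-0.411, 0.192, -0.891), v₂ = (-0.337, -0.123, -0.934).
Cross product v₁ × v₂ gives the pole to the plane: n ∝ (-0.288, -0.084, 0.115).
tan δ = √(n_x²+n_y²)/n_z = 0.300/0.115, so δ = 69.0°.
Dip direction = atan2(-0.288, -0.084) = 254° (azimuth of n's horizontal projection).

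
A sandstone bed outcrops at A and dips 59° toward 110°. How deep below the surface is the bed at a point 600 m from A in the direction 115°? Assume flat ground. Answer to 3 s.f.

The hole lies 5° from the dip direction, so the down-dip offset is 600 × cos 5° = 597.72 m.
Depth = down-dip offset × tan(dip) = 597.72 × tan 59° = 597.72 × 1.6643
Depth = 994.77 m

995 m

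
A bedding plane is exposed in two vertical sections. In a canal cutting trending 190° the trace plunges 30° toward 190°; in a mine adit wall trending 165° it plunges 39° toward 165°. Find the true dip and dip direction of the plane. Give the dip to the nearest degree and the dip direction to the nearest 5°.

true dip 42°, dip direction 140°

Represent each trace as a vector plunging at its apparent dip toward its trend (east-north-up frame): v₁ = (-0.150, -0.853, -0.500), v₂ = (0.201, -0.751, -0.629).
n = v₁ × v₂ = (0.161, -0.195, 0.284) (taken with n_z > 0).
True dip = arccos(n_z / |n|) = arccos(0.7468) = 41.7°.
The horizontal component of n points toward azimuth atan2(n_x, n_y) = 140°, the dip direction.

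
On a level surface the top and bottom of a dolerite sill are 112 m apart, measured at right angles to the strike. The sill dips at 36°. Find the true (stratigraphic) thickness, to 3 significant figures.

65.8 m

True thickness t = w · sin(dip) = 112 × sin 36°
t = 112 × 0.5878 = 65.832 m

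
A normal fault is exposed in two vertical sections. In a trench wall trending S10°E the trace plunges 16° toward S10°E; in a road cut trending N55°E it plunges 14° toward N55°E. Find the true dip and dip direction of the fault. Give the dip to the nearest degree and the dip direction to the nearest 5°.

Each apparent-dip line lies in the plane. As unit vectors (x east, y north, z up), v₁ plunges 16°→S10°E and v₂ plunges 14°→N55°E.
n = v₁ × v₂ = (0.382, -0.179, 0.845) (taken with n_z > 0).
Dip δ = arctan(|n_h|/n_z) = arctan(0.422/0.845) = 26.5°.
The horizontal component of n points toward azimuth atan2(n_x, n_y) = 115°, the dip direction.

true dip 27°, dip direction 115°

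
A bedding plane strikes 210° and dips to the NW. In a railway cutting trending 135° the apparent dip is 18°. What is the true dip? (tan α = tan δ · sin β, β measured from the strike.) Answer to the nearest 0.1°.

β = acute angle between strike 210° and section 135° = 75°.
tan δ = tan α / sin β = tan 18° / sin 75° = 0.3249 / 0.9659 = 0.3364
δ = arctan(0.3364) = 18.59°

18.6°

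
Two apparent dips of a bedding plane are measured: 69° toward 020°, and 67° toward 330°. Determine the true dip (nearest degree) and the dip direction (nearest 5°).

true dip 70°, dip direction 000°

The two traces are lines in the plane: v₁ = (sin 20°·cos 69°, cos 20°·cos 69°, −sin 69°), v₂ = (sin 330°·cos 67°, cos 330°·cos 67°, −sin 67°).
n = v₁ × v₂ = (0.006, 0.295, 0.107) (taken with n_z > 0).
Dip δ = arctan(|n_h|/n_z) = arctan(0.295/0.107) = 70.0°.
The horizontal component of n points toward azimuth atan2(n_x, n_y) = 1°, the dip direction.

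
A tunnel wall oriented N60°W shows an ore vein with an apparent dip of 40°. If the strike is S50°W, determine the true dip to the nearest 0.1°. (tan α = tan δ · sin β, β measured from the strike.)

41.8°

β = acute angle between strike S50°W and section N60°W = 70°.
tan(true dip) = tan 40° / sin 70° = 0.8930
true dip = arctan 0.8930 = 41.76°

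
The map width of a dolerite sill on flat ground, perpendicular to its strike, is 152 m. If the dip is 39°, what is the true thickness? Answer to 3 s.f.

95.7 m

True thickness t = w · sin(dip) = 152 × sin 39°
t = 152 × 0.6293 = 95.657 m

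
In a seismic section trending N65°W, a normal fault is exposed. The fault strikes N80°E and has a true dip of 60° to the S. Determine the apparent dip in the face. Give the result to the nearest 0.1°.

The strike is N80°E and the section trends N65°W; the acute angle between them is β = 35°.
tan(apparent dip) = tan 60° · sin 35° = 0.9935
α = arctan(0.9935) = 44.81°

44.8°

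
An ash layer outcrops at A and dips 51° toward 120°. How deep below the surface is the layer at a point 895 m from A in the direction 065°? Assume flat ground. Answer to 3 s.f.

634 m

The hole lies 55° from the dip direction, so the down-dip offset is 895 × cos 55° = 513.35 m.
Depth = down-dip offset × tan(dip) = 513.35 × tan 51° = 513.35 × 1.2349
Depth = 633.94 m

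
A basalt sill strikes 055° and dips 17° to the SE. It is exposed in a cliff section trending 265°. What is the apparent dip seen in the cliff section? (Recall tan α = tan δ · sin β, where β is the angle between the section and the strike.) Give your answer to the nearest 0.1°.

8.7°

Angle between strike (055°) and section (265°): β = 30°.
tan(apparent dip) = tan 17° · sin 30° = 0.1529
α = arctan(0.1529) = 8.69°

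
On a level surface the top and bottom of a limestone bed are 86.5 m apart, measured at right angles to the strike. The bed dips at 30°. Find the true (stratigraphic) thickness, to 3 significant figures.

43.2 m

True thickness t = w · sin(dip) = 86.5 × sin 30°
t = 86.5 × 0.5000 = 43.250 m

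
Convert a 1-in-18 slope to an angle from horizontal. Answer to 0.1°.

tan θ = 1/18 = 0.0556
θ = arctan(0.0556) = 3.18°

3.2°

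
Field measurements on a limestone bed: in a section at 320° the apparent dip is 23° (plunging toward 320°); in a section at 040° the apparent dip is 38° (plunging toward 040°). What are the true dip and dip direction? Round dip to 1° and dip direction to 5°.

Represent each trace as a vector plunging at its apparent dip toward its trend (east-north-up frame): v₁ = (-0.592, 0.705, -0.391), v₂ = (0.507, 0.604, -0.616).
Cross product v₁ × v₂ gives the pole to the plane: n ∝ (0.198, 0.562, 0.714).
True dip = arccos(n_z / |n|) = arccos(0.7678) = 39.8°.
Dip direction = azimuth of (n_x, n_y) = atan2(0.198, 0.562) = 19°.

true dip 40°, dip direction 020°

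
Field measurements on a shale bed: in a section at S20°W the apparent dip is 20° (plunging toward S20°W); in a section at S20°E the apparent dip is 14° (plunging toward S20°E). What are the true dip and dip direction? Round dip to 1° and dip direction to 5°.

true dip 20°, dip direction 205°

The two traces are lines in the plane: v₁ = (sin 200°·cos 20°, cos 200°·cos 20°, −sin 20°), v₂ = (sin 160°·cos 14°, cos 160°·cos 14°, −sin 14°).
Cross product v₁ × v₂ gives the pole to the plane: n ∝ (-0.098, -0.191, 0.586).
True dip = arccos(n_z / |n|) = arccos(0.9388) = 20.1°.
Dip direction = atan2(-0.098, -0.191) = 207° (azimuth of n's horizontal projection).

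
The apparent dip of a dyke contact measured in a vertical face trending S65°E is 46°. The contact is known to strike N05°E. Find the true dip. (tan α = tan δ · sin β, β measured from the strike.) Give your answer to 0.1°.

47.8°

The section is 70° from the strike.
tan(true dip) = tan 46° / sin 70° = 1.1020
δ = arctan(1.1020) = 47.78°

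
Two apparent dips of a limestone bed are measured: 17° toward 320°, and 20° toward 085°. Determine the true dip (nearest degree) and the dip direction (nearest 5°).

The two traces are lines in the plane: v₁ = (sin 320°·cos 17°, cos 320°·cos 17°, −sin 17°), v₂ = (sin 85°·cos 20°, cos 85°·cos 20°, −sin 20°).
Cross product v₁ × v₂ gives the pole to the plane: n ∝ (0.227, 0.484, 0.736).
True dip = arccos(n_z / |n|) = arccos(0.8093) = 36.0°.
The horizontal component of n points toward azimuth atan2(n_x, n_y) = 25°, the dip direction.

true dip 36°, dip direction 025°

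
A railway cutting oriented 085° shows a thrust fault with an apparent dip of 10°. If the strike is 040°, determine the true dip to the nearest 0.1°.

β = acute angle between strike 040° and section 085° = 45°.
tan(true dip) = tan 10° / sin 45° = 0.2494
δ = arctan(0.2494) = 14.00°

14.0°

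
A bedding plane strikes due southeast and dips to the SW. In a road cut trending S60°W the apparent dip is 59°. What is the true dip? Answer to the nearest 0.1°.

The section is 75° from the strike.
tan δ = tan α / sin β = tan 59° / sin 75° = 1.6643 / 0.9659 = 1.7230
δ = arctan(1.7230) = 59.87°

59.9°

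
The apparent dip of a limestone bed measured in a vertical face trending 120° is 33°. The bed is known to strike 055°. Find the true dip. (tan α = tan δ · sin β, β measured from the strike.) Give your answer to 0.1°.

35.6°

The section is 65° from the strike.
tan(true dip) = tan 33° / sin 65° = 0.7165
δ = arctan(0.7165) = 35.62°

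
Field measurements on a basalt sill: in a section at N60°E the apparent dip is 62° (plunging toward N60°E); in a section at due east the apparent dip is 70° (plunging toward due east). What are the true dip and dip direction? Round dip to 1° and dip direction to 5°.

Represent each trace as a vector plunging at its apparent dip toward its trend (east-north-up frame): v₁ = (0.407, 0.235, -0.883), v₂ = (0.342, 0.000, -0.940).
The plane normal is n = v₁ × v₂ ∝ (0.221, -0.080, 0.080).
True dip = arccos(n_z / |n|) = arccos(0.3237) = 71.1°.
Dip direction = azimuth of (n_x, n_y) = atan2(0.221, -0.080) = 110°.

true dip 71°, dip direction 110°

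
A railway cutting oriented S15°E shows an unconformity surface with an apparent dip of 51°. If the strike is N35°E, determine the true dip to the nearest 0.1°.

β = acute angle between strike N35°E and section S15°E = 50°.
tan(true dip) = tan 51° / sin 50° = 1.6120
true dip = arctan 1.6120 = 58.19°

58.2°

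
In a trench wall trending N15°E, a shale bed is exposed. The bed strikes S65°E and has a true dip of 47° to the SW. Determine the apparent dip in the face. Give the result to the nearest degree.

The strike is S65°E and the section trends N15°E; the acute angle between them is β = 80°.
tan α = tan 47° × sin 80° = 1.0724 × 0.9848 = 1.0561
apparent dip = arctan 1.0561 = 46.56°

47°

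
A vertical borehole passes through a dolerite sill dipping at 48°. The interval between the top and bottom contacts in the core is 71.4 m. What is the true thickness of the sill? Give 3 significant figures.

True thickness t = h · cos(dip) = 71.4 × cos 48°
t = 71.4 × 0.6691 = 47.776 m

47.8 m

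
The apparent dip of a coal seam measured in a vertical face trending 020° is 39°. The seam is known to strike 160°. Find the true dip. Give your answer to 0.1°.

51.6°

The section is 40° from the strike.
tan(true dip) = tan 39° / sin 40° = 1.2598
true dip = arctan 1.2598 = 51.56°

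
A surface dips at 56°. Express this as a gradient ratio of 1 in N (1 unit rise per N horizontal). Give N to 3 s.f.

1 : N means tan θ = 1/N, so N = 1/tan 56° = 1/1.4826

1 in 0.675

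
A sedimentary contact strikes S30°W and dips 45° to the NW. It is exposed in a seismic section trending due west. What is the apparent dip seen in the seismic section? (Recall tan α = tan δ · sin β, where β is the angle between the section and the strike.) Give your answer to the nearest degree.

41°

The section lies 60° from the strike.
tan α = tan 45° × sin 60° = 1.0000 × 0.8660 = 0.8660
α = arctan(0.8660) = 40.89°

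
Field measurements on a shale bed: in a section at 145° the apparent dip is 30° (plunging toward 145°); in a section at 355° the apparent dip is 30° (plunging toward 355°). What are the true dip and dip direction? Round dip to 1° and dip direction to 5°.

The two traces are lines in the plane: v₁ = (sin 145°·cos 30°, cos 145°·cos 30°, −sin 30°), v₂ = (sin 355°·cos 30°, cos 355°·cos 30°, −sin 30°).
Cross product v₁ × v₂ gives the pole to the plane: n ∝ (0.786, 0.286, 0.375).
True dip = arccos(n_z / |n|) = arccos(0.4091) = 65.9°.
The horizontal component of n points toward azimuth atan2(n_x, n_y) = 70°, the dip direction.

true dip 66°, dip direction 070°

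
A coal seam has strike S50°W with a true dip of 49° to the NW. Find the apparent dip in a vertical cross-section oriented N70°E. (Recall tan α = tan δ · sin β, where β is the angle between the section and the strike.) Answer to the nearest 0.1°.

The strike is S50°W and the section trends N70°E; the acute angle between them is β = 20°.
tan(apparent dip) = tan 49° · sin 20° = 0.3934
α = arctan(0.3934) = 21.48°

21.5°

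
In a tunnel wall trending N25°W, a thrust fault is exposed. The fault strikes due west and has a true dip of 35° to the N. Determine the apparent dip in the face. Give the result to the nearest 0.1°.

The section lies 65° from the strike.
tan(apparent dip) = tan 35° · sin 65° = 0.6346
α = arctan(0.6346) = 32.40°

32.4°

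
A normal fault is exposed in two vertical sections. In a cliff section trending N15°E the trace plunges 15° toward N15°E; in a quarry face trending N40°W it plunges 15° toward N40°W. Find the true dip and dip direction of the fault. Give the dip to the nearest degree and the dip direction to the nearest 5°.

Represent each trace as a vector plunging at its apparent dip toward its trend (east-north-up frame): v₁ = (0.250, 0.933, -0.259), v₂ = (-0.621, 0.740, -0.259).
The plane normal is n = v₁ × v₂ ∝ (-0.050, 0.225, 0.764).
Dip δ = arctan(|n_h|/n_z) = arctan(0.231/0.764) = 16.8°.
Dip direction = azimuth of (n_x, n_y) = atan2(-0.050, 0.225) = 348°.

true dip 17°, dip direction 350°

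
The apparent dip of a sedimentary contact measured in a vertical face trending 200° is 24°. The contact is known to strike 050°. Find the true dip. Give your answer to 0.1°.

41.7°

β = acute angle between strike 050° and section 200° = 30°.
tan(true dip) = tan 24° / sin 30° = 0.8905
true dip = arctan 0.8905 = 41.68°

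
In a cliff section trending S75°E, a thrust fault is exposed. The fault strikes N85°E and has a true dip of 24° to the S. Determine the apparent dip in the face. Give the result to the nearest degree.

9°

Angle between strike (N85°E) and section (S75°E): β = 20°.
tan α = tan 24° × sin 20° = 0.4452 × 0.3420 = 0.1523
apparent dip = arctan 0.1523 = 8.66°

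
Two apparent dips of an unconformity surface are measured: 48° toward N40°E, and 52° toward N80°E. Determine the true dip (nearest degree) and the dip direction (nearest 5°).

true dip 52°, dip direction 070°

Represent each trace as a vector plunging at its apparent dip toward its trend (east-north-up frame): v₁ = (0.430, 0.513, -0.743), v₂ = (0.606, 0.107, -0.788).
n = v₁ × v₂ = (0.324, 0.112, 0.265) (taken with n_z > 0).
Dip δ = arctan(|n_h|/n_z) = arctan(0.343/0.265) = 52.3°.
Dip direction = atan2(0.324, 0.112) = 71° (azimuth of n's horizontal projection).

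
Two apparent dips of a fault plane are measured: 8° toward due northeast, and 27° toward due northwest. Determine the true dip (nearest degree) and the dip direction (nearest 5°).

true dip 28°, dip direction 330°

The two traces are lines in the plane: v₁ = (sin 45°·cos 8°, cos 45°·cos 8°, −sin 8°), v₂ = (sin 315°·cos 27°, cos 315°·cos 27°, −sin 27°).
n = v₁ × v₂ = (-0.230, 0.406, 0.882) (taken with n_z > 0).
tan δ = √(n_x²+n_y²)/n_z = 0.466/0.882, so δ = 27.9°.
Dip direction = azimuth of (n_x, n_y) = atan2(-0.230, 0.406) = 330°.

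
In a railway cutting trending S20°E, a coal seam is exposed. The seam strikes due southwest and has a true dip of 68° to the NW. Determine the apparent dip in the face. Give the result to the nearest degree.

The section lies 65° from the strike.
tan(apparent dip) = tan 68° · sin 65° = 2.2432
α = arctan(2.2432) = 65.97°

66°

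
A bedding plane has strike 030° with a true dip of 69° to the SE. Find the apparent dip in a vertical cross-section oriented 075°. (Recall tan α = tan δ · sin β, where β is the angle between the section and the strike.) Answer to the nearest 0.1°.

The strike is 030° and the section trends 075°; the acute angle between them is β = 45°.
tan α = tan 69° × sin 45° = 2.6051 × 0.7071 = 1.8421
apparent dip = arctan 1.8421 = 61.50°

61.5°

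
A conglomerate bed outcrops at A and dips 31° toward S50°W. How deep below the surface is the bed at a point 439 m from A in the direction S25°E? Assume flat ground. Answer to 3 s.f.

The hole lies 75° from the dip direction, so the down-dip offset is 439 × cos 75° = 113.62 m.
Depth = down-dip offset × tan(dip) = 113.62 × tan 31° = 113.62 × 0.6009
Depth = 68.27 m

68.3 m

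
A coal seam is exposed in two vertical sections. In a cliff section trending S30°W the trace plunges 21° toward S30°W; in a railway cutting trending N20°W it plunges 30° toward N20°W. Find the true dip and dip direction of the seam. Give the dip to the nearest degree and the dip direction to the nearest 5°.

Represent each trace as a vector plunging at its apparent dip toward its trend (east-north-up frame): v₁ = (-0.467, -0.809, -0.358), v₂ = (-0.296, 0.814, -0.500).
Cross product v₁ × v₂ gives the pole to the plane: n ∝ (-0.696, 0.127, 0.619).
Dip δ = arctan(|n_h|/n_z) = arctan(0.707/0.619) = 48.8°.
The horizontal component of n points toward azimuth atan2(n_x, n_y) = 280°, the dip direction.

true dip 49°, dip direction 280°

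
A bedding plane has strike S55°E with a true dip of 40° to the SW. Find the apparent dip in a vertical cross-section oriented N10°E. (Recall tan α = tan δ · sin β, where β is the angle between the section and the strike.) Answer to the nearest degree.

37°

The strike is S55°E and the section trends N10°E; the acute angle between them is β = 65°.
tan α = tan 40° × sin 65° = 0.8391 × 0.9063 = 0.7605
apparent dip = arctan 0.7605 = 37.25°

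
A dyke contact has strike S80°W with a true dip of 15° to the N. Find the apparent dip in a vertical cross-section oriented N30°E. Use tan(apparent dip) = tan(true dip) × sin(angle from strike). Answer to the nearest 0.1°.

11.6°

The strike is S80°W and the section trends N30°E; the acute angle between them is β = 50°.
tan α = tan 15° × sin 50° = 0.2679 × 0.7660 = 0.2053
apparent dip = arctan 0.2053 = 11.60°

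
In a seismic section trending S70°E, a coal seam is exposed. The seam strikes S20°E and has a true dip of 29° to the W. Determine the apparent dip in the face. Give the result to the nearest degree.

23°

Angle between strike (S20°E) and section (S70°E): β = 50°.
tan α = tan 29° × sin 50° = 0.5543 × 0.7660 = 0.4246
apparent dip = arctan 0.4246 = 23.01°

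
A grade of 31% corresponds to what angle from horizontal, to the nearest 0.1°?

tan θ = 31/100 = 0.3100
θ = arctan(0.3100) = 17.22°

17.2°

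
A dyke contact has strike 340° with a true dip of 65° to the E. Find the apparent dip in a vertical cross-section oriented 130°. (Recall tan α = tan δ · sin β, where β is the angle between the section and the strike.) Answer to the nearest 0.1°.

47.0°

The section lies 30° from the strike.
tan α = tan 65° × sin 30° = 2.1445 × 0.5000 = 1.0723
apparent dip = arctan 1.0723 = 47.00°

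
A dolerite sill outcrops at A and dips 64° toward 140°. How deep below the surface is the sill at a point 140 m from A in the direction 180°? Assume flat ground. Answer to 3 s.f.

The hole lies 40° from the dip direction, so the down-dip offset is 140 × cos 40° = 107.25 m.
Depth = down-dip offset × tan(dip) = 107.25 × tan 64° = 107.25 × 2.0503
Depth = 219.89 m

220 m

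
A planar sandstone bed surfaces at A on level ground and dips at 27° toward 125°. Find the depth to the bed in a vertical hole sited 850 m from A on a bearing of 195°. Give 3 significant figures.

148 m

The hole lies 70° from the dip direction, so the down-dip offset is 850 × cos 70° = 290.72 m.
Depth = down-dip offset × tan(dip) = 290.72 × tan 27° = 290.72 × 0.5095
Depth = 148.13 m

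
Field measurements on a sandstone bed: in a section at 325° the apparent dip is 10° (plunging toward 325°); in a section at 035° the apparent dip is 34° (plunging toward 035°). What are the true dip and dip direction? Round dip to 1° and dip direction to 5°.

Each apparent-dip line lies in the plane. As unit vectors (x east, y north, z up), v₁ plunges 10°→325° and v₂ plunges 34°→035°.
The plane normal is n = v₁ × v₂ ∝ (0.333, 0.398, 0.767).
Dip δ = arctan(|n_h|/n_z) = arctan(0.519/0.767) = 34.1°.
Dip direction = azimuth of (n_x, n_y) = atan2(0.333, 0.398) = 40°.

true dip 34°, dip direction 040°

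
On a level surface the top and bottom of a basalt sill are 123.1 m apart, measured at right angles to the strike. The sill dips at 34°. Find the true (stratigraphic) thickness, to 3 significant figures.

68.8 m

True thickness t = w · sin(dip) = 123.1 × sin 34°
t = 123.1 × 0.5592 = 68.837 m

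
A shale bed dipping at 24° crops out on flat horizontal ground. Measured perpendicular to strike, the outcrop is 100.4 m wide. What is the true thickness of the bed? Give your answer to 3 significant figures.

True thickness t = w · sin(dip) = 100.4 × sin 24°
t = 100.4 × 0.4067 = 40.836 m

40.8 m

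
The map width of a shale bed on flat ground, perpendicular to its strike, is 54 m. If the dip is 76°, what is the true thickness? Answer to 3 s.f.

52.4 m

True thickness t = w · sin(dip) = 54 × sin 76°
t = 54 × 0.9703 = 52.396 m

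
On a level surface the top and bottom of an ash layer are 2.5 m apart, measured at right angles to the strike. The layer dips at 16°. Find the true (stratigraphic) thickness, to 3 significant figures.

0.689 m

True thickness t = w · sin(dip) = 2.5 × sin 16°
t = 2.5 × 0.2756 = 0.689 m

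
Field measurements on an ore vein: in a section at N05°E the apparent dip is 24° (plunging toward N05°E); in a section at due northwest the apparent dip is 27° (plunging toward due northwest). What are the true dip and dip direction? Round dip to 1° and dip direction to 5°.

Each apparent-dip line lies in the plane. As unit vectors (x east, y north, z up), v₁ plunges 24°→N05°E and v₂ plunges 27°→due northwest.
Cross product v₁ × v₂ gives the pole to the plane: n ∝ (-0.157, 0.292, 0.624).
True dip = arccos(n_z / |n|) = arccos(0.8828) = 28.0°.
Dip direction = atan2(-0.157, 0.292) = 332° (azimuth of n's horizontal projection).

true dip 28°, dip direction 330°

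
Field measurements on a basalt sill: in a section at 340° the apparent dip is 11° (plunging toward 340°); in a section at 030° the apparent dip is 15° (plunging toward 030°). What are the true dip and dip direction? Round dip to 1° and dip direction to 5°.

true dip 15°, dip direction 025°

The two traces are lines in the plane: v₁ = (sin 340°·cos 11°, cos 340°·cos 11°, −sin 11°), v₂ = (sin 30°·cos 15°, cos 30°·cos 15°, −sin 15°).
Cross product v₁ × v₂ gives the pole to the plane: n ∝ (0.079, 0.179, 0.726).
Dip δ = arctan(|n_h|/n_z) = arctan(0.196/0.726) = 15.1°.
Dip direction = azimuth of (n_x, n_y) = atan2(0.079, 0.179) = 24°.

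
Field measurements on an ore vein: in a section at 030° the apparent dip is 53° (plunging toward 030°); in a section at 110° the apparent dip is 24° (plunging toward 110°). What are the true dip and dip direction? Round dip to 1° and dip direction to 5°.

true dip 53°, dip direction 040°

Represent each trace as a vector plunging at its apparent dip toward its trend (east-north-up frame): v₁ = (0.301, 0.521, -0.799), v₂ = (0.858, -0.312, -0.407).
Cross product v₁ × v₂ gives the pole to the plane: n ∝ (0.462, 0.563, 0.541).
Dip δ = arctan(|n_h|/n_z) = arctan(0.728/0.541) = 53.4°.
Dip direction = azimuth of (n_x, n_y) = atan2(0.462, 0.563) = 39°.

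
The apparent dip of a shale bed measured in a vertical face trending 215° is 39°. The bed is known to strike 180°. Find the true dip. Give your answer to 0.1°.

The section is 35° from the strike.
tan δ = tan α / sin β = tan 39° / sin 35° = 0.8098 / 0.5736 = 1.4118
true dip = arctan 1.4118 = 54.69°

54.7°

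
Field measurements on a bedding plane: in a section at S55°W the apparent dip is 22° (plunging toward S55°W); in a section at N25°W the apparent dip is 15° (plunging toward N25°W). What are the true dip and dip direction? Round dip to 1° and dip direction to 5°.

true dip 28°, dip direction 275°

The two traces are lines in the plane: v₁ = (sin 235°·cos 22°, cos 235°·cos 22°, −sin 22°), v₂ = (sin 335°·cos 15°, cos 335°·cos 15°, −sin 15°).
Cross product v₁ × v₂ gives the pole to the plane: n ∝ (-0.466, 0.044, 0.882).
tan δ = √(n_x²+n_y²)/n_z = 0.468/0.882, so δ = 27.9°.
The horizontal component of n points toward azimuth atan2(n_x, n_y) = 275°, the dip direction.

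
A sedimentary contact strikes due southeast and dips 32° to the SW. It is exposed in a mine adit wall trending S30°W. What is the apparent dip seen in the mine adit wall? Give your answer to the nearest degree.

31°

The section lies 75° from the strike.
tan α = tan 32° × sin 75° = 0.6249 × 0.9659 = 0.6036
apparent dip = arctan 0.6036 = 31.11°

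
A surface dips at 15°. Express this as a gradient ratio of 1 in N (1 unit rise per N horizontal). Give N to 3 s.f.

1 in 3.73

1 : N means tan θ = 1/N, so N = 1/tan 15° = 1/0.2679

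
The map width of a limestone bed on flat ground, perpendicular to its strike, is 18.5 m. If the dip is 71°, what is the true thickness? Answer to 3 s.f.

17.5 m

True thickness t = w · sin(dip) = 18.5 × sin 71°
t = 18.5 × 0.9455 = 17.492 m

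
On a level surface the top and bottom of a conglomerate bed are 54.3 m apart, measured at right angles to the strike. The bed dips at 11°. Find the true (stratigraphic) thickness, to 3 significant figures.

10.4 m

True thickness t = w · sin(dip) = 54.3 × sin 11°
t = 54.3 × 0.1908 = 10.361 m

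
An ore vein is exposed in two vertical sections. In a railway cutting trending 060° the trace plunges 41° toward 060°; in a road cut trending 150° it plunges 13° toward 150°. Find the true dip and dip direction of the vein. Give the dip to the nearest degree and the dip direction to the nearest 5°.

true dip 42°, dip direction 075°

Represent each trace as a vector plunging at its apparent dip toward its trend (east-north-up frame): v₁ = (0.654, 0.377, -0.656), v₂ = (0.487, -0.844, -0.225).
The plane normal is n = v₁ × v₂ ∝ (0.638, 0.173, 0.735).
True dip = arccos(n_z / |n|) = arccos(0.7435) = 42.0°.
Dip direction = azimuth of (n_x, n_y) = atan2(0.638, 0.173) = 75°.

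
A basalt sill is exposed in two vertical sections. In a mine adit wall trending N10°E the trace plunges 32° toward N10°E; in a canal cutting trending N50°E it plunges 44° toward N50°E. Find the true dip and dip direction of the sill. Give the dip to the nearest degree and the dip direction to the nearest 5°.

The two traces are lines in the plane: v₁ = (sin 10°·cos 32°, cos 10°·cos 32°, −sin 32°), v₂ = (sin 50°·cos 44°, cos 50°·cos 44°, −sin 44°).
n = v₁ × v₂ = (0.335, 0.190, 0.392) (taken with n_z > 0).
True dip = arccos(n_z / |n|) = arccos(0.7135) = 44.5°.
Dip direction = azimuth of (n_x, n_y) = atan2(0.335, 0.190) = 60°.

true dip 44°, dip direction 060°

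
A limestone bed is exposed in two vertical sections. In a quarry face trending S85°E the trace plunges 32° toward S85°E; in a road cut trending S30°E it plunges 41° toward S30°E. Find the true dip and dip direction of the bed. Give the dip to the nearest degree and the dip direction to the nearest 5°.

Represent each trace as a vector plunging at its apparent dip toward its trend (east-north-up frame): v₁ = (0.845, -0.074, -0.530), v₂ = (0.377, -0.654, -0.656).
Cross product v₁ × v₂ gives the pole to the plane: n ∝ (0.298, -0.354, 0.524).
Dip δ = arctan(|n_h|/n_z) = arctan(0.463/0.524) = 41.4°.
Dip direction = atan2(0.298, -0.354) = 140° (azimuth of n's horizontal projection).

true dip 41°, dip direction 140°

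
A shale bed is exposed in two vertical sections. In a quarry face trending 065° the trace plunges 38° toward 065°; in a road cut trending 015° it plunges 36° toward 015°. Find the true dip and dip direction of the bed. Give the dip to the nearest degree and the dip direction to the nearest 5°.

Represent each trace as a vector plunging at its apparent dip toward its trend (east-north-up frame): v₁ = (0.714, 0.333, -0.616), v₂ = (0.209, 0.781, -0.588).
n = v₁ × v₂ = (0.285, 0.291, 0.488) (taken with n_z > 0).
Dip δ = arctan(|n_h|/n_z) = arctan(0.407/0.488) = 39.8°.
Dip direction = azimuth of (n_x, n_y) = atan2(0.285, 0.291) = 44°.

true dip 40°, dip direction 045°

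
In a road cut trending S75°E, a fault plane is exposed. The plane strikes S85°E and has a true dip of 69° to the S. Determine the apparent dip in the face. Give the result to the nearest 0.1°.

The section lies 10° from the strike.
tan α = tan 69° × sin 10° = 2.6051 × 0.1736 = 0.4524
apparent dip = arctan 0.4524 = 24.34°

24.3°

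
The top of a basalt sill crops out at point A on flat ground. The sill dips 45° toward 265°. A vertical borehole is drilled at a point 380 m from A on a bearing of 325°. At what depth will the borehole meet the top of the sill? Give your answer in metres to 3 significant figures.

190 m

The hole lies 60° from the dip direction, so the down-dip offset is 380 × cos 60° = 190.00 m.
Depth = down-dip offset × tan(dip) = 190.00 × tan 45° = 190.00 × 1.0000
Depth = 190.00 m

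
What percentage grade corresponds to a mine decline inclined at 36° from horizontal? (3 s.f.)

72.7%

grade % = 100 × tan 36° = 100 × 0.7265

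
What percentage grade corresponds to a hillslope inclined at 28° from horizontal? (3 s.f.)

53.2%

grade % = 100 × tan 28° = 100 × 0.5317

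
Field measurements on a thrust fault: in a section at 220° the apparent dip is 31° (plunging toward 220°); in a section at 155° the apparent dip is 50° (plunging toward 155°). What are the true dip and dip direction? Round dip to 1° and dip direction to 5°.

The two traces are lines in the plane: v₁ = (sin 220°·cos 31°, cos 220°·cos 31°, −sin 31°), v₂ = (sin 155°·cos 50°, cos 155°·cos 50°, −sin 50°).
n = v₁ × v₂ = (0.203, -0.562, 0.499) (taken with n_z > 0).
Dip δ = arctan(|n_h|/n_z) = arctan(0.598/0.499) = 50.1°.
Dip direction = azimuth of (n_x, n_y) = atan2(0.203, -0.562) = 160°.

true dip 50°, dip direction 160°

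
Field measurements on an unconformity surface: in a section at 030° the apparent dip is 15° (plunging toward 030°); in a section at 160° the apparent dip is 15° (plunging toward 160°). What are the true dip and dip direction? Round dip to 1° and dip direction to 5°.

true dip 32°, dip direction 095°

Each apparent-dip line lies in the plane. As unit vectors (x east, y north, z up), v₁ plunges 15°→030° and v₂ plunges 15°→160°.
n = v₁ × v₂ = (0.451, -0.039, 0.715) (taken with n_z > 0).
Dip δ = arctan(|n_h|/n_z) = arctan(0.453/0.715) = 32.4°.
Dip direction = azimuth of (n_x, n_y) = atan2(0.451, -0.039) = 95°.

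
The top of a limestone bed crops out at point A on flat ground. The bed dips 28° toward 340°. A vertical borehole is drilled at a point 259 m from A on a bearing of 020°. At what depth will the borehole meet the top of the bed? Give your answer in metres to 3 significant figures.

105 m

The hole lies 40° from the dip direction, so the down-dip offset is 259 × cos 40° = 198.41 m.
Depth = down-dip offset × tan(dip) = 198.41 × tan 28° = 198.41 × 0.5317
Depth = 105.49 m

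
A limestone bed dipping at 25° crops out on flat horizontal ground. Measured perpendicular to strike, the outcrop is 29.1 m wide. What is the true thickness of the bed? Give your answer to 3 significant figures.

True thickness t = w · sin(dip) = 29.1 × sin 25°
t = 29.1 × 0.4226 = 12.298 m

12.3 m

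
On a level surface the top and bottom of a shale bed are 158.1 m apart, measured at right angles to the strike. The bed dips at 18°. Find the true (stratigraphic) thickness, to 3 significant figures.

48.9 m

True thickness t = w · sin(dip) = 158.1 × sin 18°
t = 158.1 × 0.3090 = 48.856 m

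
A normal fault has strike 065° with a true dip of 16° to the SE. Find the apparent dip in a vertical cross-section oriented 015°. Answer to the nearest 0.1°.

Angle between strike (065°) and section (015°): β = 50°.
tan(apparent dip) = tan 16° · sin 50° = 0.2197
α = arctan(0.2197) = 12.39°

12.4°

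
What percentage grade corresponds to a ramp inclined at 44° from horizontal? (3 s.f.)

96.6%

grade % = 100 × tan 44° = 100 × 0.9657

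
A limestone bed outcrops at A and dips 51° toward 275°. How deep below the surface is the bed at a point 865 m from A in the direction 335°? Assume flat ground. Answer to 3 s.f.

534 m

The hole lies 60° from the dip direction, so the down-dip offset is 865 × cos 60° = 432.50 m.
Depth = down-dip offset × tan(dip) = 432.50 × tan 51° = 432.50 × 1.2349
Depth = 534.09 m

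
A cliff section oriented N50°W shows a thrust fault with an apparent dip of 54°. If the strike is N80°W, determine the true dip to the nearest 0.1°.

70.0°

The section is 30° from the strike.
tan δ = tan α / sin β = tan 54° / sin 30° = 1.3764 / 0.5000 = 2.7528
δ = arctan(2.7528) = 70.04°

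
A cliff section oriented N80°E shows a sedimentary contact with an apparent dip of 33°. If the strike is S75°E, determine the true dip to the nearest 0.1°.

56.9°

The section is 25° from the strike.
tan(true dip) = tan 33° / sin 25° = 1.5366
δ = arctan(1.5366) = 56.94°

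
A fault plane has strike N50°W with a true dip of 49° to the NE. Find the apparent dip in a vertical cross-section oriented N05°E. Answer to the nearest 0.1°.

43.3°

The strike is N50°W and the section trends N05°E; the acute angle between them is β = 55°.
tan(apparent dip) = tan 49° · sin 55° = 0.9423
α = arctan(0.9423) = 43.30°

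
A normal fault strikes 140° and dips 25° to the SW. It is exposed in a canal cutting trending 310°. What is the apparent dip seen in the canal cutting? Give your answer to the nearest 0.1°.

Angle between strike (140°) and section (310°): β = 10°.
tan(apparent dip) = tan 25° · sin 10° = 0.0810
apparent dip = arctan 0.0810 = 4.63°

4.6°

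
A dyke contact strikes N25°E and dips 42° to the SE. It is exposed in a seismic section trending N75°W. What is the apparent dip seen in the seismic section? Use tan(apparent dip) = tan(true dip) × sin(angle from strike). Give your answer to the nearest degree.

The section lies 80° from the strike.
tan(apparent dip) = tan 42° · sin 80° = 0.8867
α = arctan(0.8867) = 41.56°

42°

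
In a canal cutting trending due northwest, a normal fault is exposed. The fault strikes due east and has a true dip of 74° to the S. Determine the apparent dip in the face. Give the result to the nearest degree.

68°

The strike is due east and the section trends due northwest; the acute angle between them is β = 45°.
tan α = tan 74° × sin 45° = 3.4874 × 0.7071 = 2.4660
α = arctan(2.4660) = 67.93°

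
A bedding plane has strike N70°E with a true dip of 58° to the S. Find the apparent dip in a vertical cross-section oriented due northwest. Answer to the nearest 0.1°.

Angle between strike (N70°E) and section (due northwest): β = 65°.
tan α = tan 58° × sin 65° = 1.6003 × 0.9063 = 1.4504
apparent dip = arctan 1.4504 = 55.42°

55.4°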